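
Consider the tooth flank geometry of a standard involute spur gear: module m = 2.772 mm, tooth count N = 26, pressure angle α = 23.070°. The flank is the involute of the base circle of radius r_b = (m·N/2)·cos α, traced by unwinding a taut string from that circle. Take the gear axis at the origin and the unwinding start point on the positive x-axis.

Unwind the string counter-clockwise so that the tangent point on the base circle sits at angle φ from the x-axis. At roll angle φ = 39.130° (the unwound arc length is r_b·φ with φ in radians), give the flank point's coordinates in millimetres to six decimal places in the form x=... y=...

x=40.007429 y=3.358802

pitch radius r_p = m·N/2 = 2.772·26/2 = 36.036000
base radius r_b = r_p·cos α = 36.036000·cos 23.070° = 33.154086
roll angle φ = 39.130° = 0.68294734 rad
x = r_b·(cos φ + φ·sin φ) = 33.154086·(0.77571608 + 0.68294734·0.63108206) = 40.007429
y = r_b·(sin φ − φ·cos φ) = 33.154086·(0.63108206 − 0.68294734·0.77571608) = 3.358802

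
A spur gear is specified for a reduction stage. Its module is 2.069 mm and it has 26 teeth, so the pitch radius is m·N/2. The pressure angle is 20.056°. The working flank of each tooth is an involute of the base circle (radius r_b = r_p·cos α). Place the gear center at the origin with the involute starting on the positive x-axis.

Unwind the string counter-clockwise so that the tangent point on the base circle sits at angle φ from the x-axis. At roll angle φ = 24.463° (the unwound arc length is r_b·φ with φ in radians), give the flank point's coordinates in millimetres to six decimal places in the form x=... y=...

x=27.464936 y=0.643631

pitch radius r_p = m·N/2 = 2.069·26/2 = 26.897000
base radius r_b = r_p·cos α = 26.897000·cos 20.056° = 25.265909
roll angle φ = 24.463° = 0.42695989 rad
x = r_b·(cos φ + φ·sin φ) = 25.265909·(0.91022888 + 0.42695989·0.41410553) = 27.464936
y = r_b·(sin φ − φ·cos φ) = 25.265909·(0.41410553 − 0.42695989·0.91022888) = 0.643631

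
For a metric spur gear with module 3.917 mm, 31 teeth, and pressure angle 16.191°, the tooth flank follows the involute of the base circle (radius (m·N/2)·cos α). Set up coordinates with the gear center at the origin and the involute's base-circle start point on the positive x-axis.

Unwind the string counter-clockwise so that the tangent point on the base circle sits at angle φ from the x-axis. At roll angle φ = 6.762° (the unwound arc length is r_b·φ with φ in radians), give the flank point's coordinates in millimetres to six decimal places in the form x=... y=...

pitch radius r_p = m·N/2 = 3.917·31/2 = 60.713500
base radius r_b = r_p·cos α = 60.713500·cos 16.191° = 58.305451
roll angle φ = 6.762° = 0.11801916 rad
x = r_b·(cos φ + φ·sin φ) = 58.305451·(0.99304382 + 0.11801916·0.11774538) = 58.710092
y = r_b·(sin φ − φ·cos φ) = 58.305451·(0.11774538 − 0.11801916·0.99304382) = 0.031904

x=58.710092 y=0.031904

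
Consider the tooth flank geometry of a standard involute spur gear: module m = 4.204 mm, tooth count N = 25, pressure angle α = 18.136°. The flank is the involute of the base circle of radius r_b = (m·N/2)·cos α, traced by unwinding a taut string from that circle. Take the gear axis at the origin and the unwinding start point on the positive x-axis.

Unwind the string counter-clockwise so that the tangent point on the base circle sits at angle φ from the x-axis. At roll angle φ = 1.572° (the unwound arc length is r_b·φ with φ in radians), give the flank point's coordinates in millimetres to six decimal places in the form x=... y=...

pitch radius r_p = m·N/2 = 4.204·25/2 = 52.550000
base radius r_b = r_p·cos α = 52.550000·cos 18.136° = 49.939334
roll angle φ = 1.572° = 0.02743658 rad
x = r_b·(cos φ + φ·sin φ) = 49.939334·(0.99962364 + 0.02743658·0.02743313) = 49.958127
y = r_b·(sin φ − φ·cos φ) = 49.939334·(0.02743313 − 0.02743658·0.99962364) = 0.000344

x=49.958127 y=0.000344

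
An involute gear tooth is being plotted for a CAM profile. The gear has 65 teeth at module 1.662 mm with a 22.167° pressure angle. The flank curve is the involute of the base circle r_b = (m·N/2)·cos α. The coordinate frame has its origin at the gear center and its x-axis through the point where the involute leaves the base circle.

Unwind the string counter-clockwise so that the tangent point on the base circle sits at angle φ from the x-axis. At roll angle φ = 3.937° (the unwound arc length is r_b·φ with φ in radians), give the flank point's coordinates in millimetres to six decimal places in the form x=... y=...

x=50.140599 y=0.005407

pitch radius r_p = m·N/2 = 1.662·65/2 = 54.015000
base radius r_b = r_p·cos α = 54.015000·cos 22.167° = 50.022646
roll angle φ = 3.937° = 0.06871361 rad
x = r_b·(cos φ + φ·sin φ) = 50.022646·(0.99764015 + 0.06871361·0.06865955) = 50.140599
y = r_b·(sin φ − φ·cos φ) = 50.022646·(0.06865955 − 0.06871361·0.99764015) = 0.005407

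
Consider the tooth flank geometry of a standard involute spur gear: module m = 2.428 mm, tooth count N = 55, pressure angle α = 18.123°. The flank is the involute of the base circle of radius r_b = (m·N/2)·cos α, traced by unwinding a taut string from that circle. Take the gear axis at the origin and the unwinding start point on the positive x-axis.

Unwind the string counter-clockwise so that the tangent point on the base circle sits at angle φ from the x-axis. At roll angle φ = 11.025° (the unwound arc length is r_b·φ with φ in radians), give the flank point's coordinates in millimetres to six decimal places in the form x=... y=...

pitch radius r_p = m·N/2 = 2.428·55/2 = 66.770000
base radius r_b = r_p·cos α = 66.770000·cos 18.123° = 63.457603
roll angle φ = 11.025° = 0.19242255 rad
x = r_b·(cos φ + φ·sin φ) = 63.457603·(0.98154383 + 0.19242255·0.19123729) = 64.621555
y = r_b·(sin φ − φ·cos φ) = 63.457603·(0.19123729 − 0.19242255·0.98154383) = 0.150149

x=64.621555 y=0.150149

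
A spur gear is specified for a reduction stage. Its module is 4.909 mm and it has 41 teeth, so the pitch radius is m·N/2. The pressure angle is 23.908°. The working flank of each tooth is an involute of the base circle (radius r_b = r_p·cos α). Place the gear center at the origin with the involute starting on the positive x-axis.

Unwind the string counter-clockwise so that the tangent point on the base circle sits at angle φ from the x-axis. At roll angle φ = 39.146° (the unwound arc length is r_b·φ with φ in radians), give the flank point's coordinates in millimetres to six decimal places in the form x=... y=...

x=111.030859 y=9.331468

pitch radius r_p = m·N/2 = 4.909·41/2 = 100.634500
base radius r_b = r_p·cos α = 100.634500·cos 23.908° = 91.999796
roll angle φ = 39.146° = 0.68322659 rad
x = r_b·(cos φ + φ·sin φ) = 91.999796·(0.77553982 + 0.68322659·0.63129865) = 111.030859
y = r_b·(sin φ − φ·cos φ) = 91.999796·(0.63129865 − 0.68322659·0.77553982) = 9.331468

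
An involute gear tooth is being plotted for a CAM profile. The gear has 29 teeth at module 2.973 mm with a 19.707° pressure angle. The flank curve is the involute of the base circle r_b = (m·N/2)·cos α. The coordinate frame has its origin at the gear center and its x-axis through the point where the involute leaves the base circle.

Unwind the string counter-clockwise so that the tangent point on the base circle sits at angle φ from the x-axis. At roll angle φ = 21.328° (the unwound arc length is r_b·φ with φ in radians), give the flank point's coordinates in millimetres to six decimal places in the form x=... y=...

pitch radius r_p = m·N/2 = 2.973·29/2 = 43.108500
base radius r_b = r_p·cos α = 43.108500·cos 19.707° = 40.583607
roll angle φ = 21.328° = 0.37224382 rad
x = r_b·(cos φ + φ·sin φ) = 40.583607·(0.93151360 + 0.37224382·0.36370650) = 43.298695
y = r_b·(sin φ − φ·cos φ) = 40.583607·(0.36370650 − 0.37224382·0.93151360) = 0.688148

x=43.298695 y=0.688148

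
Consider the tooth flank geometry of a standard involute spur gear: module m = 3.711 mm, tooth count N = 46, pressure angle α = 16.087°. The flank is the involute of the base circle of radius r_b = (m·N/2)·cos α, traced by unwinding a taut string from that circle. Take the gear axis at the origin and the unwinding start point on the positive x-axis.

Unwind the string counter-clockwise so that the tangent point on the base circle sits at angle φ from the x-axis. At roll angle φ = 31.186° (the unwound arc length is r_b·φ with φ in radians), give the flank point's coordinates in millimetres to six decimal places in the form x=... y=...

x=93.273969 y=4.278970

pitch radius r_p = m·N/2 = 3.711·46/2 = 85.353000
base radius r_b = r_p·cos α = 85.353000·cos 16.087° = 82.010752
roll angle φ = 31.186° = 0.54429838 rad
x = r_b·(cos φ + φ·sin φ) = 82.010752·(0.85549081 + 0.54429838·0.51781799) = 93.273969
y = r_b·(sin φ − φ·cos φ) = 82.010752·(0.51781799 − 0.54429838·0.85549081) = 4.278970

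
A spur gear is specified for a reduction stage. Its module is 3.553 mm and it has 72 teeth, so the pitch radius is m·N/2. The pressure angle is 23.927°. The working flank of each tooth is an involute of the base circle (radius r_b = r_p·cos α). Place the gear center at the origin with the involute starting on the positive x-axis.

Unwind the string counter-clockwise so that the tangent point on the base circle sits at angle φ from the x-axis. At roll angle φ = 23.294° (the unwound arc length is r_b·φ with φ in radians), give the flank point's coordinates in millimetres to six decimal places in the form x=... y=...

pitch radius r_p = m·N/2 = 3.553·72/2 = 127.908000
base radius r_b = r_p·cos α = 127.908000·cos 23.927° = 116.915962
roll angle φ = 23.294° = 0.40655700 rad
x = r_b·(cos φ + φ·sin φ) = 116.915962·(0.91848780 + 0.40655700·0.39544932) = 126.182778
y = r_b·(sin φ − φ·cos φ) = 116.915962·(0.39544932 − 0.40655700·0.91848780) = 2.575855

x=126.182778 y=2.575855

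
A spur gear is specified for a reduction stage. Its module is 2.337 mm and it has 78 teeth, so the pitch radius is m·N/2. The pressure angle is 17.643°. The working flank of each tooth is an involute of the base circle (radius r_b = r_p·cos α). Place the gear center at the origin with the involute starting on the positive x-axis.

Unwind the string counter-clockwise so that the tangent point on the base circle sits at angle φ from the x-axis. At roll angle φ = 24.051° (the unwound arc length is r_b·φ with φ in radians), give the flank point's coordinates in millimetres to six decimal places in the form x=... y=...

x=94.174416 y=2.103962

pitch radius r_p = m·N/2 = 2.337·78/2 = 91.143000
base radius r_b = r_p·cos α = 91.143000·cos 17.643° = 86.855950
roll angle φ = 24.051° = 0.41976914 rad
x = r_b·(cos φ + φ·sin φ) = 86.855950·(0.91318305 + 0.41976914·0.40754965) = 94.174416
y = r_b·(sin φ − φ·cos φ) = 86.855950·(0.40754965 − 0.41976914·0.91318305) = 2.103962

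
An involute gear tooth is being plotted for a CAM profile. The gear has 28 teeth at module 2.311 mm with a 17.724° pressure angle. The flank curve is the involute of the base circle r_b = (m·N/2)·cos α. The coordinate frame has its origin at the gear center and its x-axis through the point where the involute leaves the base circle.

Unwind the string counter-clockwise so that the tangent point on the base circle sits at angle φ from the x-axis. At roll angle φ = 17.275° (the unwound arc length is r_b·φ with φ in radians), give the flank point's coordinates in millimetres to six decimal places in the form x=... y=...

x=32.187390 y=0.279010

pitch radius r_p = m·N/2 = 2.311·28/2 = 32.354000
base radius r_b = r_p·cos α = 32.354000·cos 17.724° = 30.818286
roll angle φ = 17.275° = 0.30150563 rad
x = r_b·(cos φ + φ·sin φ) = 30.818286·(0.95489046 + 0.30150563·0.29695825) = 32.187390
y = r_b·(sin φ − φ·cos φ) = 30.818286·(0.29695825 − 0.30150563·0.95489046) = 0.279010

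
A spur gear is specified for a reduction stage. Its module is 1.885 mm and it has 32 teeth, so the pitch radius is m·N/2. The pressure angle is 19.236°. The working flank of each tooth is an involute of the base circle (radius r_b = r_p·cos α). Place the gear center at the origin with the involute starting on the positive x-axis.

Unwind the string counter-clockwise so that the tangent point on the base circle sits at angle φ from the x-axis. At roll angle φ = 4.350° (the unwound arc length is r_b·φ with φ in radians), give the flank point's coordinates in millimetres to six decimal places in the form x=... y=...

x=28.558105 y=0.004152

pitch radius r_p = m·N/2 = 1.885·32/2 = 30.160000
base radius r_b = r_p·cos α = 30.160000·cos 19.236° = 28.476154
roll angle φ = 4.350° = 0.07592182 rad
x = r_b·(cos φ + φ·sin φ) = 28.476154·(0.99711932 + 0.07592182·0.07584891) = 28.558105
y = r_b·(sin φ − φ·cos φ) = 28.476154·(0.07584891 − 0.07592182·0.99711932) = 0.004152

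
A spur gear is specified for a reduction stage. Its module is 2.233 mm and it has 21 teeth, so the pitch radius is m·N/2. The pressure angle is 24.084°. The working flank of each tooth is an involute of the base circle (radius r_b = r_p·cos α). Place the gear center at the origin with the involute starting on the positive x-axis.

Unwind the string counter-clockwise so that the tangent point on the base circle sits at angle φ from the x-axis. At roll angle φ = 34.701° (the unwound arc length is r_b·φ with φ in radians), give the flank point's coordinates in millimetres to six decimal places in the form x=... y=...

x=24.978544 y=1.527729

pitch radius r_p = m·N/2 = 2.233·21/2 = 23.446500
base radius r_b = r_p·cos α = 23.446500·cos 24.084° = 21.405439
roll angle φ = 34.701° = 0.60564670 rad
x = r_b·(cos φ + φ·sin φ) = 21.405439·(0.82213411 + 0.60564670·0.56929387) = 24.978544
y = r_b·(sin φ − φ·cos φ) = 21.405439·(0.56929387 − 0.60564670·0.82213411) = 1.527729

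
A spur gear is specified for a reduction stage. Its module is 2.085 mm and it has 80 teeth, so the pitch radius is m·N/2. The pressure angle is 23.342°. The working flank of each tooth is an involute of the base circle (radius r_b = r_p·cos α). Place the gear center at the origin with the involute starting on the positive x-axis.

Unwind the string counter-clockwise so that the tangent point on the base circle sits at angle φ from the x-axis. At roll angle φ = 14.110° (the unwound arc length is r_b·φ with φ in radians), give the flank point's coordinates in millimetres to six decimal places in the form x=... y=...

pitch radius r_p = m·N/2 = 2.085·80/2 = 83.400000
base radius r_b = r_p·cos α = 83.400000·cos 23.342° = 76.574226
roll angle φ = 14.110° = 0.24626596 rad
x = r_b·(cos φ + φ·sin φ) = 76.574226·(0.96982948 + 0.24626596·0.24378428) = 78.861134
y = r_b·(sin φ − φ·cos φ) = 76.574226·(0.24378428 − 0.24626596·0.96982948) = 0.378912

x=78.861134 y=0.378912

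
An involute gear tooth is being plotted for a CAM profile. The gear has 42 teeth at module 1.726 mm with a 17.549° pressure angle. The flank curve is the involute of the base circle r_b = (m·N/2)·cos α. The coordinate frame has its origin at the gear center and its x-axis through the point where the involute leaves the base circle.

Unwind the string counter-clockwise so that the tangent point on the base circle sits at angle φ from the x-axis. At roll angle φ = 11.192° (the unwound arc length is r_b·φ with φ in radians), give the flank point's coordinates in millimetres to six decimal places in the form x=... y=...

pitch radius r_p = m·N/2 = 1.726·42/2 = 36.246000
base radius r_b = r_p·cos α = 36.246000·cos 17.549° = 34.559091
roll angle φ = 11.192° = 0.19533725 rad
x = r_b·(cos φ + φ·sin φ) = 34.559091·(0.98098227 + 0.19533725·0.19409738) = 35.212144
y = r_b·(sin φ − φ·cos φ) = 34.559091·(0.19409738 − 0.19533725·0.98098227) = 0.085534

x=35.212144 y=0.085534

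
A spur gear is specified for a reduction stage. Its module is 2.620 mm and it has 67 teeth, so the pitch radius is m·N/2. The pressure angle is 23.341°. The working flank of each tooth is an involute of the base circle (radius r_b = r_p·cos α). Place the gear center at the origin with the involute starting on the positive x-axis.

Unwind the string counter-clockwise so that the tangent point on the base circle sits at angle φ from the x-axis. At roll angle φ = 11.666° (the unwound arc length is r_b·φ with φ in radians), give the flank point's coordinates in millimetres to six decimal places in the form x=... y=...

x=82.240356 y=0.225809

pitch radius r_p = m·N/2 = 2.620·67/2 = 87.770000
base radius r_b = r_p·cos α = 87.770000·cos 23.341° = 80.587175
roll angle φ = 11.666° = 0.20361011 rad
x = r_b·(cos φ + φ·sin φ) = 80.587175·(0.97934297 + 0.20361011·0.20220618) = 82.240356
y = r_b·(sin φ − φ·cos φ) = 80.587175·(0.20220618 − 0.20361011·0.97934297) = 0.225809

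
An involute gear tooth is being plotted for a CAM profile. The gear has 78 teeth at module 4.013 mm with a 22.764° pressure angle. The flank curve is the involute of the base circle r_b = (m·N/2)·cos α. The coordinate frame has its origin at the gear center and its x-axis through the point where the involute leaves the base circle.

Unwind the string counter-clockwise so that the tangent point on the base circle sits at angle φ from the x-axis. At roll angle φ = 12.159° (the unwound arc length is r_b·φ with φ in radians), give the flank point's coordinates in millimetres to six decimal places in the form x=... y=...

x=147.529259 y=0.457680

pitch radius r_p = m·N/2 = 4.013·78/2 = 156.507000
base radius r_b = r_p·cos α = 156.507000·cos 22.764° = 144.316115
roll angle φ = 12.159° = 0.21221458 rad
x = r_b·(cos φ + φ·sin φ) = 144.316115·(0.97756686 + 0.21221458·0.21062532) = 147.529259
y = r_b·(sin φ − φ·cos φ) = 144.316115·(0.21062532 − 0.21221458·0.97756686) = 0.457680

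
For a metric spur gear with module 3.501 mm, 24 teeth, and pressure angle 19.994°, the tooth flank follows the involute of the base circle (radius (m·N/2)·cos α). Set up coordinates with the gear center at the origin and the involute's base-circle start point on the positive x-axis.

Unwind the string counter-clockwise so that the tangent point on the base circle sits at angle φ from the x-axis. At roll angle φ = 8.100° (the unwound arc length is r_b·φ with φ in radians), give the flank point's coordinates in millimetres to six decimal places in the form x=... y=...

x=39.872423 y=0.037109

pitch radius r_p = m·N/2 = 3.501·24/2 = 42.012000
base radius r_b = r_p·cos α = 42.012000·cos 19.994° = 39.479871
roll angle φ = 8.100° = 0.14137167 rad
x = r_b·(cos φ + φ·sin φ) = 39.479871·(0.99002366 + 0.14137167·0.14090123) = 39.872423
y = r_b·(sin φ − φ·cos φ) = 39.479871·(0.14090123 − 0.14137167·0.99002366) = 0.037109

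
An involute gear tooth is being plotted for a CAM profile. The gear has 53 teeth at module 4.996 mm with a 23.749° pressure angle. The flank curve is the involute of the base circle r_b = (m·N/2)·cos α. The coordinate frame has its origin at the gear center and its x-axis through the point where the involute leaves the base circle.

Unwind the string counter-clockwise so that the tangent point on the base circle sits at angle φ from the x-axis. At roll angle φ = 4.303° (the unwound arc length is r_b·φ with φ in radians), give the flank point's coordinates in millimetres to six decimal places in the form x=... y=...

x=121.523946 y=0.017101

pitch radius r_p = m·N/2 = 4.996·53/2 = 132.394000
base radius r_b = r_p·cos α = 132.394000·cos 23.749° = 121.182679
roll angle φ = 4.303° = 0.07510152 rad
x = r_b·(cos φ + φ·sin φ) = 121.182679·(0.99718121 + 0.07510152·0.07503094) = 121.523946
y = r_b·(sin φ − φ·cos φ) = 121.182679·(0.07503094 − 0.07510152·0.99718121) = 0.017101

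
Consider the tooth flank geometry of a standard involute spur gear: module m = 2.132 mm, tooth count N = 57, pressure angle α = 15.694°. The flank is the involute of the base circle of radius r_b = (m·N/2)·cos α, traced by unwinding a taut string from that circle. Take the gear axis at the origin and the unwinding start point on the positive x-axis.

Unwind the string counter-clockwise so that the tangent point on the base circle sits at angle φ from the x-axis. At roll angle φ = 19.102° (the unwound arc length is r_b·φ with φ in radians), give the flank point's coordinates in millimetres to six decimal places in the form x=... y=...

x=61.657998 y=0.714570

pitch radius r_p = m·N/2 = 2.132·57/2 = 60.762000
base radius r_b = r_p·cos α = 60.762000·cos 15.694° = 58.496797
roll angle φ = 19.102° = 0.33339279 rad
x = r_b·(cos φ + φ·sin φ) = 58.496797·(0.94493749 + 0.33339279·0.32725088) = 61.657998
y = r_b·(sin φ − φ·cos φ) = 58.496797·(0.32725088 − 0.33339279·0.94493749) = 0.714570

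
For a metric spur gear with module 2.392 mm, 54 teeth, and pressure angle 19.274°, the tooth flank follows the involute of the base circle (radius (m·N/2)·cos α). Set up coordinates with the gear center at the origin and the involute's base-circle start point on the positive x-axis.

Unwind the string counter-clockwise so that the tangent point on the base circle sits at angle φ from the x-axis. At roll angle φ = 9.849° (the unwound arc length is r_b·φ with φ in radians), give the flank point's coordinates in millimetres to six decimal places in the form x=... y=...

x=61.858185 y=0.102915

pitch radius r_p = m·N/2 = 2.392·54/2 = 64.584000
base radius r_b = r_p·cos α = 64.584000·cos 19.274° = 60.964121
roll angle φ = 9.849° = 0.17189748 rad
x = r_b·(cos φ + φ·sin φ) = 60.964121·(0.98526197 + 0.17189748·0.17105217) = 61.858185
y = r_b·(sin φ − φ·cos φ) = 60.964121·(0.17105217 − 0.17189748·0.98526197) = 0.102915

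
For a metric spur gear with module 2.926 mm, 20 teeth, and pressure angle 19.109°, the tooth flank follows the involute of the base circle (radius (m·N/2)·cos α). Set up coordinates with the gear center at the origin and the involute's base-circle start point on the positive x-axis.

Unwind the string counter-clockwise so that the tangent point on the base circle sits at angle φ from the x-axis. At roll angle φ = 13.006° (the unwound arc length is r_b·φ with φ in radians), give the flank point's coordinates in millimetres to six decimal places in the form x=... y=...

pitch radius r_p = m·N/2 = 2.926·20/2 = 29.260000
base radius r_b = r_p·cos α = 29.260000·cos 19.109° = 27.647701
roll angle φ = 13.006° = 0.22699752 rad
x = r_b·(cos φ + φ·sin φ) = 27.647701·(0.97434650 + 0.22699752·0.22505309) = 28.350865
y = r_b·(sin φ − φ·cos φ) = 27.647701·(0.22505309 − 0.22699752·0.97434650) = 0.107241

x=28.350865 y=0.107241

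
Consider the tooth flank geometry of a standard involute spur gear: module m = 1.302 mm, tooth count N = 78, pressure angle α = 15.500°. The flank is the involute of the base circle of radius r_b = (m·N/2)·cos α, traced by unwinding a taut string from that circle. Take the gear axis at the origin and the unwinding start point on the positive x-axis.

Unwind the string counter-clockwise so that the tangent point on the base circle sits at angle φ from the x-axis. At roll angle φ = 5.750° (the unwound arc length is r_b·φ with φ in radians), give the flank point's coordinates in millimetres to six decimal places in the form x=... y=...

pitch radius r_p = m·N/2 = 1.302·78/2 = 50.778000
base radius r_b = r_p·cos α = 50.778000·cos 15.500° = 48.931227
roll angle φ = 5.750° = 0.10035643 rad
x = r_b·(cos φ + φ·sin φ) = 48.931227·(0.99496852 + 0.10035643·0.10018806) = 49.177010
y = r_b·(sin φ − φ·cos φ) = 48.931227·(0.10018806 − 0.10035643·0.99496852) = 0.016469

x=49.177010 y=0.016469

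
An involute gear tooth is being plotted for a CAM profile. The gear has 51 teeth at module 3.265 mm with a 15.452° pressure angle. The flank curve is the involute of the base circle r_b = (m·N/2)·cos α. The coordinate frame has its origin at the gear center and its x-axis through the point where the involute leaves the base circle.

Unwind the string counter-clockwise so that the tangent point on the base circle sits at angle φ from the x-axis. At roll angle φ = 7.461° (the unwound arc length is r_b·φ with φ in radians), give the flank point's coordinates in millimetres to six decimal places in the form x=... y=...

x=80.925575 y=0.058966

pitch radius r_p = m·N/2 = 3.265·51/2 = 83.257500
base radius r_b = r_p·cos α = 83.257500·cos 15.452° = 80.248074
roll angle φ = 7.461° = 0.13021902 rad
x = r_b·(cos φ + φ·sin φ) = 80.248074·(0.99153348 + 0.13021902·0.12985131) = 80.925575
y = r_b·(sin φ − φ·cos φ) = 80.248074·(0.12985131 − 0.13021902·0.99153348) = 0.058966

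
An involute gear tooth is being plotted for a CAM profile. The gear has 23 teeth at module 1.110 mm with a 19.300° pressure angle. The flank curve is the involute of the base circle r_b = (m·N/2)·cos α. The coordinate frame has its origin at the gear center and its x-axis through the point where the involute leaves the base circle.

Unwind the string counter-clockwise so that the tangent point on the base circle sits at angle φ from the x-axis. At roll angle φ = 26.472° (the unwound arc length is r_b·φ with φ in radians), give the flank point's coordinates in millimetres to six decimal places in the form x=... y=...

pitch radius r_p = m·N/2 = 1.110·23/2 = 12.765000
base radius r_b = r_p·cos α = 12.765000·cos 19.300° = 12.047619
roll angle φ = 26.472° = 0.46202356 rad
x = r_b·(cos φ + φ·sin φ) = 12.047619·(0.89515231 + 0.46202356·0.44576041) = 13.265683
y = r_b·(sin φ − φ·cos φ) = 12.047619·(0.44576041 − 0.46202356·0.89515231) = 0.387680

x=13.265683 y=0.387680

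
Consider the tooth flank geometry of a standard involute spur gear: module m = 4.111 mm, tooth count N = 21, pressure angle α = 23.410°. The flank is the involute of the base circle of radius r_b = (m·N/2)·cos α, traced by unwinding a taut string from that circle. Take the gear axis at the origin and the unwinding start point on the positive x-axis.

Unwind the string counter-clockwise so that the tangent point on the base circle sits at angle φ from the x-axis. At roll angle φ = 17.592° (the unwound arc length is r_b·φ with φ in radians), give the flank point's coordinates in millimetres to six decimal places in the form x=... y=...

pitch radius r_p = m·N/2 = 4.111·21/2 = 43.165500
base radius r_b = r_p·cos α = 43.165500·cos 23.410° = 39.612345
roll angle φ = 17.592° = 0.30703832 rad
x = r_b·(cos φ + φ·sin φ) = 39.612345·(0.95323288 + 0.30703832·0.30223680) = 41.435747
y = r_b·(sin φ − φ·cos φ) = 39.612345·(0.30223680 − 0.30703832·0.95323288) = 0.378606

x=41.435747 y=0.378606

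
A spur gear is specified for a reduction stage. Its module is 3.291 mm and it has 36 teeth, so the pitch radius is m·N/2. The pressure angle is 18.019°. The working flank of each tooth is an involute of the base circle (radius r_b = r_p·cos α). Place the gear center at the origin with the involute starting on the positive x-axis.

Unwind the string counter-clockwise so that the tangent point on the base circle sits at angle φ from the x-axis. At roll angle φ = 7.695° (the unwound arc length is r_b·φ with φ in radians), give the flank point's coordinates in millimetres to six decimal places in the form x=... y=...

pitch radius r_p = m·N/2 = 3.291·36/2 = 59.238000
base radius r_b = r_p·cos α = 59.238000·cos 18.019° = 56.332612
roll angle φ = 7.695° = 0.13430309 rad
x = r_b·(cos φ + φ·sin φ) = 56.332612·(0.99099489 + 0.13430309·0.13389971) = 56.838368
y = r_b·(sin φ − φ·cos φ) = 56.332612·(0.13389971 − 0.13430309·0.99099489) = 0.045406

x=56.838368 y=0.045406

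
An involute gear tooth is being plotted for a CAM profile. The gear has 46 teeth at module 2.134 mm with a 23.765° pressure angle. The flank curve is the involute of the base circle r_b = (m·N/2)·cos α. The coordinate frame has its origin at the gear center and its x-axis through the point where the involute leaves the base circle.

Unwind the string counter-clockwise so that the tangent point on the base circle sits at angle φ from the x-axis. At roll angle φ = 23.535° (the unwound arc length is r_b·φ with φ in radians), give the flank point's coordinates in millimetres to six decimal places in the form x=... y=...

x=48.551389 y=1.020350

pitch radius r_p = m·N/2 = 2.134·46/2 = 49.082000
base radius r_b = r_p·cos α = 49.082000·cos 23.765° = 44.920141
roll angle φ = 23.535° = 0.41076324 rad
x = r_b·(cos φ + φ·sin φ) = 44.920141·(0.91681632 + 0.41076324·0.39930919) = 48.551389
y = r_b·(sin φ − φ·cos φ) = 44.920141·(0.39930919 − 0.41076324·0.91681632) = 1.020350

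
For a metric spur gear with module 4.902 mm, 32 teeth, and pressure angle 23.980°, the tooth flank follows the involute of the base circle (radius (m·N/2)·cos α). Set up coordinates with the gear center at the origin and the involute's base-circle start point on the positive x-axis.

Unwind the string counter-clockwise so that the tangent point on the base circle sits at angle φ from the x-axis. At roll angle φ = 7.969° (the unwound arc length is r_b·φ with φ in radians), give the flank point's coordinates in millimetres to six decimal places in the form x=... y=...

pitch radius r_p = m·N/2 = 4.902·32/2 = 78.432000
base radius r_b = r_p·cos α = 78.432000·cos 23.980° = 71.662329
roll angle φ = 7.969° = 0.13908529 rad
x = r_b·(cos φ + φ·sin φ) = 71.662329·(0.99034322 + 0.13908529·0.13863729) = 72.352124
y = r_b·(sin φ − φ·cos φ) = 71.662329·(0.13863729 − 0.13908529·0.99034322) = 0.064146

x=72.352124 y=0.064146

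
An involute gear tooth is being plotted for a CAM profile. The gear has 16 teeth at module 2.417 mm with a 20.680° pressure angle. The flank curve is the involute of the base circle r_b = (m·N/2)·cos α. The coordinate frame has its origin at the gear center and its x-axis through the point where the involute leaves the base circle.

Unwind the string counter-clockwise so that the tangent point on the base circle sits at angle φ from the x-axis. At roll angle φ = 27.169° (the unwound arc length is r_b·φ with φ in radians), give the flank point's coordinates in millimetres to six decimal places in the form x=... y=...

x=20.011048 y=0.628603

pitch radius r_p = m·N/2 = 2.417·16/2 = 19.336000
base radius r_b = r_p·cos α = 19.336000·cos 20.680° = 18.090130
roll angle φ = 27.169° = 0.47418850 rad
x = r_b·(cos φ + φ·sin φ) = 18.090130·(0.88966356 + 0.47418850·0.45661664) = 20.011048
y = r_b·(sin φ − φ·cos φ) = 18.090130·(0.45661664 − 0.47418850·0.88966356) = 0.628603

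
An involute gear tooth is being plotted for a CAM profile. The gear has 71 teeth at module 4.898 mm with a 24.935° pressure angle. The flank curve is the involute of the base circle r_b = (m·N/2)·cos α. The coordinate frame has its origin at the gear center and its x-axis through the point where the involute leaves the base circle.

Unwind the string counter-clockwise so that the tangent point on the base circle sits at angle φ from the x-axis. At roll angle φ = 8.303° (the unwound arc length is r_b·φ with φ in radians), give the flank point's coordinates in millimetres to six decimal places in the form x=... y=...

x=159.318042 y=0.159608

pitch radius r_p = m·N/2 = 4.898·71/2 = 173.879000
base radius r_b = r_p·cos α = 173.879000·cos 24.935° = 157.671156
roll angle φ = 8.303° = 0.14491469 rad
x = r_b·(cos φ + φ·sin φ) = 157.671156·(0.98951823 + 0.14491469·0.14440801) = 159.318042
y = r_b·(sin φ − φ·cos φ) = 157.671156·(0.14440801 − 0.14491469·0.98951823) = 0.159608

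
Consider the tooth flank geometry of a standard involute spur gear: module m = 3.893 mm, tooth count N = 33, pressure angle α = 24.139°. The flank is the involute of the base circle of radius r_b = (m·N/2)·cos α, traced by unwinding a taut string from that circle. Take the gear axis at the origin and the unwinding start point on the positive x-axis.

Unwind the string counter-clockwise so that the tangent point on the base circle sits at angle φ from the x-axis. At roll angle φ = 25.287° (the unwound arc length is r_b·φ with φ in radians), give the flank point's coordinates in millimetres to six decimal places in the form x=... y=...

x=64.051411 y=1.647205

pitch radius r_p = m·N/2 = 3.893·33/2 = 64.234500
base radius r_b = r_p·cos α = 64.234500·cos 24.139° = 58.617580
roll angle φ = 25.287° = 0.44134141 rad
x = r_b·(cos φ + φ·sin φ) = 58.617580·(0.90417949 + 0.44134141·0.42715272) = 64.051411
y = r_b·(sin φ − φ·cos φ) = 58.617580·(0.42715272 − 0.44134141·0.90417949) = 1.647205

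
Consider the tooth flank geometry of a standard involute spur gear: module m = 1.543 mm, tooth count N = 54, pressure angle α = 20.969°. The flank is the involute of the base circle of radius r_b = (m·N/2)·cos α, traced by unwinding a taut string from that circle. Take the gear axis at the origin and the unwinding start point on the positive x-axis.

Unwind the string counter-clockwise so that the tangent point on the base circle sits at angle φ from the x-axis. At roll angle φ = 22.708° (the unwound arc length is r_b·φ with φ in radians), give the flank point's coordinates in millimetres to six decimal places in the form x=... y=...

x=41.838331 y=0.794661

pitch radius r_p = m·N/2 = 1.543·54/2 = 41.661000
base radius r_b = r_p·cos α = 41.661000·cos 20.969° = 38.901966
roll angle φ = 22.708° = 0.39632937 rad
x = r_b·(cos φ + φ·sin φ) = 38.901966·(0.92248420 + 0.39632937·0.38603485) = 41.838331
y = r_b·(sin φ − φ·cos φ) = 38.901966·(0.38603485 − 0.39632937·0.92248420) = 0.794661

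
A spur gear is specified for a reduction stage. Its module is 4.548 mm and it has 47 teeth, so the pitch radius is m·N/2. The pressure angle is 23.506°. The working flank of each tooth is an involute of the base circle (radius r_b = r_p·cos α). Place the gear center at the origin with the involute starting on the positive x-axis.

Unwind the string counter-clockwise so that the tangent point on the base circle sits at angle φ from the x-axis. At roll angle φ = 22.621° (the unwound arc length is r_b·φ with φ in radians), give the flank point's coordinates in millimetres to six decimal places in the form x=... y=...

pitch radius r_p = m·N/2 = 4.548·47/2 = 106.878000
base radius r_b = r_p·cos α = 106.878000·cos 23.506° = 98.009083
roll angle φ = 22.621° = 0.39481093 rad
x = r_b·(cos φ + φ·sin φ) = 98.009083·(0.92306930 + 0.39481093·0.38463367) = 105.352598
y = r_b·(sin φ − φ·cos φ) = 98.009083·(0.38463367 − 0.39481093·0.92306930) = 1.979374

x=105.352598 y=1.979374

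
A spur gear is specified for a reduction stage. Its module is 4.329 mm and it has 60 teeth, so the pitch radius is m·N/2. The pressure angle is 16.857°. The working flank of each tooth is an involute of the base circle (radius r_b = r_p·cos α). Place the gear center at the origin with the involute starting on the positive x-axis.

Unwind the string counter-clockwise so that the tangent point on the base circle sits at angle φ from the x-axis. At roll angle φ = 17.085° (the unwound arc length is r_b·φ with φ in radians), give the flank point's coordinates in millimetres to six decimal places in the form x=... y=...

pitch radius r_p = m·N/2 = 4.329·60/2 = 129.870000
base radius r_b = r_p·cos α = 129.870000·cos 16.857° = 124.289679
roll angle φ = 17.085° = 0.29818950 rad
x = r_b·(cos φ + φ·sin φ) = 124.289679·(0.95586996 + 0.29818950·0.29379009) = 129.693183
y = r_b·(sin φ − φ·cos φ) = 124.289679·(0.29379009 − 0.29818950·0.95586996) = 1.088740

x=129.693183 y=1.088740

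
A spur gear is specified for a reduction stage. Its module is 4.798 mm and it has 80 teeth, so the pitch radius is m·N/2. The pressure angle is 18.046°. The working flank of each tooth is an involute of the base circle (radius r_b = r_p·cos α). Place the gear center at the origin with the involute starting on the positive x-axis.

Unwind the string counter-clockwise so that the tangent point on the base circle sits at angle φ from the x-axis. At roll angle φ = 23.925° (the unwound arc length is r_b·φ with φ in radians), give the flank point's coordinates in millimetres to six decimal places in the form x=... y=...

x=197.701250 y=4.351994

pitch radius r_p = m·N/2 = 4.798·80/2 = 191.920000
base radius r_b = r_p·cos α = 191.920000·cos 18.046° = 182.479093
roll angle φ = 23.925° = 0.41757002 rad
x = r_b·(cos φ + φ·sin φ) = 182.479093·(0.91407709 + 0.41757002·0.40554047) = 197.701250
y = r_b·(sin φ − φ·cos φ) = 182.479093·(0.40554047 − 0.41757002·0.91407709) = 4.351994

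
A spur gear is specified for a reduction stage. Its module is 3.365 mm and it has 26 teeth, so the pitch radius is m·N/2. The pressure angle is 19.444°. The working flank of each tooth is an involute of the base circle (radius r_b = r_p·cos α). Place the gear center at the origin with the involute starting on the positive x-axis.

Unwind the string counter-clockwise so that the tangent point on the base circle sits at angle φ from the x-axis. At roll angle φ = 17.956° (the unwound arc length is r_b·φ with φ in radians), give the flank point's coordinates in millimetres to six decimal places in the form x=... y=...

pitch radius r_p = m·N/2 = 3.365·26/2 = 43.745000
base radius r_b = r_p·cos α = 43.745000·cos 19.444° = 41.250104
roll angle φ = 17.956° = 0.31339132 rad
x = r_b·(cos φ + φ·sin φ) = 41.250104·(0.95129354 + 0.31339132·0.30828654) = 43.226309
y = r_b·(sin φ − φ·cos φ) = 41.250104·(0.30828654 − 0.31339132·0.95129354) = 0.419076

x=43.226309 y=0.419076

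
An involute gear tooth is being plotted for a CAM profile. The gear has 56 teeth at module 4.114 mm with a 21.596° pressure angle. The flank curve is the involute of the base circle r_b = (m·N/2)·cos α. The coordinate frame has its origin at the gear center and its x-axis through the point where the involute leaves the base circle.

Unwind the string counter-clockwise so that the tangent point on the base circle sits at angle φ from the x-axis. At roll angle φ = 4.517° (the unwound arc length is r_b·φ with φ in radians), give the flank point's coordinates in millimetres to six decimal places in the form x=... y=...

pitch radius r_p = m·N/2 = 4.114·56/2 = 115.192000
base radius r_b = r_p·cos α = 115.192000·cos 21.596° = 107.105773
roll angle φ = 4.517° = 0.07883652 rad
x = r_b·(cos φ + φ·sin φ) = 107.105773·(0.99689401 + 0.07883652·0.07875488) = 107.438098
y = r_b·(sin φ − φ·cos φ) = 107.105773·(0.07875488 − 0.07883652·0.99689401) = 0.017483

x=107.438098 y=0.017483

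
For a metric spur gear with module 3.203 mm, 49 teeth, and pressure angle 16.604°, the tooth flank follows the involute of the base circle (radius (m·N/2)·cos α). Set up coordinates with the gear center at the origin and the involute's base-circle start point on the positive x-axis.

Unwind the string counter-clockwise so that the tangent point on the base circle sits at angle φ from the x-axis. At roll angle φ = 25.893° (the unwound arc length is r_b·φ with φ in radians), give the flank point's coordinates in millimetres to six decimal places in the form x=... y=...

x=82.492893 y=2.266669

pitch radius r_p = m·N/2 = 3.203·49/2 = 78.473500
base radius r_b = r_p·cos α = 78.473500·cos 16.604° = 75.201361
roll angle φ = 25.893° = 0.45191810 rad
x = r_b·(cos φ + φ·sin φ) = 75.201361·(0.89961114 + 0.45191810·0.43669188) = 82.492893
y = r_b·(sin φ − φ·cos φ) = 75.201361·(0.43669188 − 0.45191810·0.89961114) = 2.266669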